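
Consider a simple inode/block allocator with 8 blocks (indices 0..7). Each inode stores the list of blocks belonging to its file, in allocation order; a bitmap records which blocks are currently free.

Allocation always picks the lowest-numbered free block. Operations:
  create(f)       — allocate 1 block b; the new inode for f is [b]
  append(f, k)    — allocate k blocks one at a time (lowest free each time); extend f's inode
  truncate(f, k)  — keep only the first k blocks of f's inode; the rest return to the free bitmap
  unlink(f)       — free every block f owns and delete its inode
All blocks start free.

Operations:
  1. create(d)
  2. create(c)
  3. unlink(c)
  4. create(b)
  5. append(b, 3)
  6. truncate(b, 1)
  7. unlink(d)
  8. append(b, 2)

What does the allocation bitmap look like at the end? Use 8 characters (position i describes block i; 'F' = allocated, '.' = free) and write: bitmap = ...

bitmap = FFF.....

[1] create(d) — d=0 (map F.......)
[2] create(c) — c=1 d=0 (map FF......)
[3] unlink(c) — d=0 (map F.......)
[4] create(b) — b=1 d=0 (map FF......)
[5] append(b, 3) — b=1,2,3,4 d=0 (map FFFFF...)
[6] truncate(b, 1) — b=1 d=0 (map FF......)
[7] unlink(d) — b=1 (map .F......)
[8] append(b, 2) — b=1,0,2 (map FFF.....)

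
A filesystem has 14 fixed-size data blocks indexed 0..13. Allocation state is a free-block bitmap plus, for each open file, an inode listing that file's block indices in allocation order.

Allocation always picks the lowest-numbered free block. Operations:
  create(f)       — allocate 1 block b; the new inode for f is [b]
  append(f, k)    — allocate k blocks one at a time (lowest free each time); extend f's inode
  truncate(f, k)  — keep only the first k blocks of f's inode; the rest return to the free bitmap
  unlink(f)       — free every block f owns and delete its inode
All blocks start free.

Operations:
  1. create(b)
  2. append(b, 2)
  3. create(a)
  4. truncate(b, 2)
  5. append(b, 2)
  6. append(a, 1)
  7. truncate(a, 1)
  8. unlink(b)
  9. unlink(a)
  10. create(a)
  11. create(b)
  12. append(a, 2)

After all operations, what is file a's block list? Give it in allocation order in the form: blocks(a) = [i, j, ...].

blocks(a) = [0, 2, 3]

create(b): bitmap=F............. | b=[0]
append(b, 2): bitmap=FFF........... | b=[0, 1, 2]
create(a): bitmap=FFFF.......... | a=[3] b=[0, 1, 2]
truncate(b, 2): bitmap=FF.F.......... | a=[3] b=[0, 1]
append(b, 2): bitmap=FFFFF......... | a=[3] b=[0, 1, 2, 4]
append(a, 1): bitmap=FFFFFF........ | a=[3, 5] b=[0, 1, 2, 4]
truncate(a, 1): bitmap=FFFFF......... | a=[3] b=[0, 1, 2, 4]
unlink(b): bitmap=...F.......... | a=[3]
unlink(a): bitmap=.............. | 
create(a): bitmap=F............. | a=[0]
create(b): bitmap=FF............ | a=[0] b=[1]
append(a, 2): bitmap=FFFF.......... | a=[0, 2, 3] b=[1]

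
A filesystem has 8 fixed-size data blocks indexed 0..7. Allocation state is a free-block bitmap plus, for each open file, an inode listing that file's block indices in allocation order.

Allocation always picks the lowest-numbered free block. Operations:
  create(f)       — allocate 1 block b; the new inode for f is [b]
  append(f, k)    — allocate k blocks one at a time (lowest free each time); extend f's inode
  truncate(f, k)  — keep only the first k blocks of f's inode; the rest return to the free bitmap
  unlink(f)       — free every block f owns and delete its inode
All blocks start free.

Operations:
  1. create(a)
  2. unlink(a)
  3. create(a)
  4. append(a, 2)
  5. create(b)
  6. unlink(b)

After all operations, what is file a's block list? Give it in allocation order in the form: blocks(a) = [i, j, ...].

after create(a) → a:[0]  free=[F.......]
after unlink(a) →   free=[........]
after create(a) → a:[0]  free=[F.......]
after append(a, 2) → a:[0, 1, 2]  free=[FFF.....]
after create(b) → a:[0, 1, 2], b:[3]  free=[FFFF....]
after unlink(b) → a:[0, 1, 2]  free=[FFF.....]

blocks(a) = [0, 1, 2]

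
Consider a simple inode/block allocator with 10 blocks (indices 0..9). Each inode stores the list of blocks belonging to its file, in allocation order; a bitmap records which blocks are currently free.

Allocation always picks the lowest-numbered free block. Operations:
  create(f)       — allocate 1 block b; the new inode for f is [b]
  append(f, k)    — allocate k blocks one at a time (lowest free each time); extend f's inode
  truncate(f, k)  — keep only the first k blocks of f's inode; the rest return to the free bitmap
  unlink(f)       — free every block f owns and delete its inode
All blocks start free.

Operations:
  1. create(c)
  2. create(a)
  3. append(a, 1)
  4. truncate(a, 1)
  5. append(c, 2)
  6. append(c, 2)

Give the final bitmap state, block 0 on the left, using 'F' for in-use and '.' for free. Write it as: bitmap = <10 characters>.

  1. create(c)  ⇒  F.........  {c→[0]}
  2. create(a)  ⇒  FF........  {a→[1]; c→[0]}
  3. append(a, 1)  ⇒  FFF.......  {a→[1, 2]; c→[0]}
  4. truncate(a, 1)  ⇒  FF........  {a→[1]; c→[0]}
  5. append(c, 2)  ⇒  FFFF......  {a→[1]; c→[0, 2, 3]}
  6. append(c, 2)  ⇒  FFFFFF....  {a→[1]; c→[0, 2, 3, 4, 5]}

bitmap = FFFFFF....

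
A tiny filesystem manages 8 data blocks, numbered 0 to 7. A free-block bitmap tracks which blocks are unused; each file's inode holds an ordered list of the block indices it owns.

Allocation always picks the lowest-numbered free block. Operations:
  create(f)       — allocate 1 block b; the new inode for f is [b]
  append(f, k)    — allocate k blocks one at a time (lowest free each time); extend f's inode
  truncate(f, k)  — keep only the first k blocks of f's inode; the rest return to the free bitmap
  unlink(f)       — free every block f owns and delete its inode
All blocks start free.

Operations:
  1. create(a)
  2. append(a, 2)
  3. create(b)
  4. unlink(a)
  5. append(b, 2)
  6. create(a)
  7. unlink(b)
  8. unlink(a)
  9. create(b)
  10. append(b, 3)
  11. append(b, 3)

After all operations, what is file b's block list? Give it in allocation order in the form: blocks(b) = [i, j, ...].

create(a): bitmap=F....... | a=[0]
append(a, 2): bitmap=FFF..... | a=[0, 1, 2]
create(b): bitmap=FFFF.... | a=[0, 1, 2] b=[3]
unlink(a): bitmap=...F.... | b=[3]
append(b, 2): bitmap=FF.F.... | b=[3, 0, 1]
create(a): bitmap=FFFF.... | a=[2] b=[3, 0, 1]
unlink(b): bitmap=..F..... | a=[2]
unlink(a): bitmap=........ | 
create(b): bitmap=F....... | b=[0]
append(b, 3): bitmap=FFFF.... | b=[0, 1, 2, 3]
append(b, 3): bitmap=FFFFFFF. | b=[0, 1, 2, 3, 4, 5, 6]

blocks(b) = [0, 1, 2, 3, 4, 5, 6]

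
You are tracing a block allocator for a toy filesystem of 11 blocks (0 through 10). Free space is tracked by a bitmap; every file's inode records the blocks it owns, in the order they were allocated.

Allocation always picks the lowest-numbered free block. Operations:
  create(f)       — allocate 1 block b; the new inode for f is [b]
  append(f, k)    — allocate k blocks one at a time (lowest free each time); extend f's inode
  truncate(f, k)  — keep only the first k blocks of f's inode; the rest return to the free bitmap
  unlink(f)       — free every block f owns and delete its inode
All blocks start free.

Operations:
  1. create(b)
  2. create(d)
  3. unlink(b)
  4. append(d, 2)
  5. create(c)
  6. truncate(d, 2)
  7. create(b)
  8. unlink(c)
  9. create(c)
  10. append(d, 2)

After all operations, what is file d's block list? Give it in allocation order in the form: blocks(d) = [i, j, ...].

blocks(d) = [1, 0, 4, 5]

[1] create(b) — b=0 (map F..........)
[2] create(d) — b=0 d=1 (map FF.........)
[3] unlink(b) — d=1 (map .F.........)
[4] append(d, 2) — d=1,0,2 (map FFF........)
[5] create(c) — c=3 d=1,0,2 (map FFFF.......)
[6] truncate(d, 2) — c=3 d=1,0 (map FF.F.......)
[7] create(b) — b=2 c=3 d=1,0 (map FFFF.......)
[8] unlink(c) — b=2 d=1,0 (map FFF........)
[9] create(c) — b=2 c=3 d=1,0 (map FFFF.......)
[10] append(d, 2) — b=2 c=3 d=1,0,4,5 (map FFFFFF.....)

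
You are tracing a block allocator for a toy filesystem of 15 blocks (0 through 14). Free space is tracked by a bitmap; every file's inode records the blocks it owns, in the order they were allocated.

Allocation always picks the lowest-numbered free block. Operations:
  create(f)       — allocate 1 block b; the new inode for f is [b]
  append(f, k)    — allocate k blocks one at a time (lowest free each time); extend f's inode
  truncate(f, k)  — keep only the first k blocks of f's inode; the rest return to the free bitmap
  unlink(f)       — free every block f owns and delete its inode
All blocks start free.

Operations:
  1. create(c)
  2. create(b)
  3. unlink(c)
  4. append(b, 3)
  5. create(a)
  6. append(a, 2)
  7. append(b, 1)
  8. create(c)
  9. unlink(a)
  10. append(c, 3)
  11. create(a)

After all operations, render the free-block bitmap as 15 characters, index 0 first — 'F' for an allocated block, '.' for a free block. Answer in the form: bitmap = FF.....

create(c): bitmap=F.............. | c=[0]
create(b): bitmap=FF............. | b=[1] c=[0]
unlink(c): bitmap=.F............. | b=[1]
append(b, 3): bitmap=FFFF........... | b=[1, 0, 2, 3]
create(a): bitmap=FFFFF.......... | a=[4] b=[1, 0, 2, 3]
append(a, 2): bitmap=FFFFFFF........ | a=[4, 5, 6] b=[1, 0, 2, 3]
append(b, 1): bitmap=FFFFFFFF....... | a=[4, 5, 6] b=[1, 0, 2, 3, 7]
create(c): bitmap=FFFFFFFFF...... | a=[4, 5, 6] b=[1, 0, 2, 3, 7] c=[8]
unlink(a): bitmap=FFFF...FF...... | b=[1, 0, 2, 3, 7] c=[8]
append(c, 3): bitmap=FFFFFFFFF...... | b=[1, 0, 2, 3, 7] c=[8, 4, 5, 6]
create(a): bitmap=FFFFFFFFFF..... | a=[9] b=[1, 0, 2, 3, 7] c=[8, 4, 5, 6]

bitmap = FFFFFFFFFF.....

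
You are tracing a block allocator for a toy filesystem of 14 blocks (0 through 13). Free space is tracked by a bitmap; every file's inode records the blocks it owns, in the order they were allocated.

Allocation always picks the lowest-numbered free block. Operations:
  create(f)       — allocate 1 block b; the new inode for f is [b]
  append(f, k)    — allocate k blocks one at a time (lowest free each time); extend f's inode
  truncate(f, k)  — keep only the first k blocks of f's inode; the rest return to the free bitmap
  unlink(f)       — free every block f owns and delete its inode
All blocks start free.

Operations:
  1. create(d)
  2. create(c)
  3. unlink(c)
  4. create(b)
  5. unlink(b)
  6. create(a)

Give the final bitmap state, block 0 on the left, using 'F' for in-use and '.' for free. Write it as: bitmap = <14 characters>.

  1. create(d)  ⇒  F.............  {d→[0]}
  2. create(c)  ⇒  FF............  {c→[1]; d→[0]}
  3. unlink(c)  ⇒  F.............  {d→[0]}
  4. create(b)  ⇒  FF............  {b→[1]; d→[0]}
  5. unlink(b)  ⇒  F.............  {d→[0]}
  6. create(a)  ⇒  FF............  {a→[1]; d→[0]}

bitmap = FF............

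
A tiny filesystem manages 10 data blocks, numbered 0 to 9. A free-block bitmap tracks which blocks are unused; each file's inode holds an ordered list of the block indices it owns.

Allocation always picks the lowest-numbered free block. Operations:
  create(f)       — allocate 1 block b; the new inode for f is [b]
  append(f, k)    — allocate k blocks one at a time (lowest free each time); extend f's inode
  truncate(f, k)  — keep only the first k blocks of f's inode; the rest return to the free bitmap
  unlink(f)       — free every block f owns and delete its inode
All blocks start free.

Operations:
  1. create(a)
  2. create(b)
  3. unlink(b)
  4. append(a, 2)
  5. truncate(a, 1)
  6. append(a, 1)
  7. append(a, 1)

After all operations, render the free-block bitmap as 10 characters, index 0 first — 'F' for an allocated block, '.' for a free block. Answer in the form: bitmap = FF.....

  1. create(a)  ⇒  F.........  {a→[0]}
  2. create(b)  ⇒  FF........  {a→[0]; b→[1]}
  3. unlink(b)  ⇒  F.........  {a→[0]}
  4. append(a, 2)  ⇒  FFF.......  {a→[0, 1, 2]}
  5. truncate(a, 1)  ⇒  F.........  {a→[0]}
  6. append(a, 1)  ⇒  FF........  {a→[0, 1]}
  7. append(a, 1)  ⇒  FFF.......  {a→[0, 1, 2]}

bitmap = FFF.......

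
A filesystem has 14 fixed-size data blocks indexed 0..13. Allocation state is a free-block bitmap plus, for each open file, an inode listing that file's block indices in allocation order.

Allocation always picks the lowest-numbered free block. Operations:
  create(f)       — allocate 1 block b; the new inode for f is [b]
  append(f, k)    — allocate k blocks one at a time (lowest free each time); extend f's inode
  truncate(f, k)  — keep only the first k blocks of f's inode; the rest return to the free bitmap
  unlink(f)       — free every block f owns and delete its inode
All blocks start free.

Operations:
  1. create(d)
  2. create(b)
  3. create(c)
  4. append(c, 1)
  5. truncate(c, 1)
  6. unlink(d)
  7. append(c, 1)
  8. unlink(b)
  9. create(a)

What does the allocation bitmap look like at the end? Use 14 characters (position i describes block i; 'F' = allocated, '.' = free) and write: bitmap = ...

bitmap = FFF...........

[1] create(d) — d=0 (map F.............)
[2] create(b) — b=1 d=0 (map FF............)
[3] create(c) — b=1 c=2 d=0 (map FFF...........)
[4] append(c, 1) — b=1 c=2,3 d=0 (map FFFF..........)
[5] truncate(c, 1) — b=1 c=2 d=0 (map FFF...........)
[6] unlink(d) — b=1 c=2 (map .FF...........)
[7] append(c, 1) — b=1 c=2,0 (map FFF...........)
[8] unlink(b) — c=2,0 (map F.F...........)
[9] create(a) — a=1 c=2,0 (map FFF...........)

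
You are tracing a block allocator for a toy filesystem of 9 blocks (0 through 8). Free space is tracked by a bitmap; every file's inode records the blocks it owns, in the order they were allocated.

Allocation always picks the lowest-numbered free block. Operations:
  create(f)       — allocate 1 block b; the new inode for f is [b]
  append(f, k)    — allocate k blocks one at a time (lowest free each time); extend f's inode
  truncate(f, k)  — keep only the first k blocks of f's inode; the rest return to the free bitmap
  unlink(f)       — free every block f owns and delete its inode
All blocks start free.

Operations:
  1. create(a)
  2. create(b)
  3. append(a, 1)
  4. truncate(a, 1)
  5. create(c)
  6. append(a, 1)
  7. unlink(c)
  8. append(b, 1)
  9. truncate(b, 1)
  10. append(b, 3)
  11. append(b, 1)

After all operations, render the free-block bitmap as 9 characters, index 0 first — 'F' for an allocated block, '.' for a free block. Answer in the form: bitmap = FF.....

  1. create(a)  ⇒  F........  {a→[0]}
  2. create(b)  ⇒  FF.......  {a→[0]; b→[1]}
  3. append(a, 1)  ⇒  FFF......  {a→[0, 2]; b→[1]}
  4. truncate(a, 1)  ⇒  FF.......  {a→[0]; b→[1]}
  5. create(c)  ⇒  FFF......  {a→[0]; b→[1]; c→[2]}
  6. append(a, 1)  ⇒  FFFF.....  {a→[0, 3]; b→[1]; c→[2]}
  7. unlink(c)  ⇒  FF.F.....  {a→[0, 3]; b→[1]}
  8. append(b, 1)  ⇒  FFFF.....  {a→[0, 3]; b→[1, 2]}
  9. truncate(b, 1)  ⇒  FF.F.....  {a→[0, 3]; b→[1]}
  10. append(b, 3)  ⇒  FFFFFF...  {a→[0, 3]; b→[1, 2, 4, 5]}
  11. append(b, 1)  ⇒  FFFFFFF..  {a→[0, 3]; b→[1, 2, 4, 5, 6]}

bitmap = FFFFFFF..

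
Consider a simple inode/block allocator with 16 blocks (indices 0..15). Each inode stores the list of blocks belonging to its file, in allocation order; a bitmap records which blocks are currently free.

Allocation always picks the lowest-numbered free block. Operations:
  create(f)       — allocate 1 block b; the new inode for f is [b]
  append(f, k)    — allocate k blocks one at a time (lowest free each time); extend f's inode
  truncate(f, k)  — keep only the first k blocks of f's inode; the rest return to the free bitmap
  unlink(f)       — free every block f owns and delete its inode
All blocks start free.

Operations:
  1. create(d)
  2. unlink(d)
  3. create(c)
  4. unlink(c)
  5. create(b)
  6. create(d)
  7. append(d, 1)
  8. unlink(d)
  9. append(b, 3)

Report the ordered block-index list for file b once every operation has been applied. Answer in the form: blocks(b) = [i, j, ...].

after create(d) → d:[0]  free=[F...............]
after unlink(d) →   free=[................]
after create(c) → c:[0]  free=[F...............]
after unlink(c) →   free=[................]
after create(b) → b:[0]  free=[F...............]
after create(d) → b:[0], d:[1]  free=[FF..............]
after append(d, 1) → b:[0], d:[1, 2]  free=[FFF.............]
after unlink(d) → b:[0]  free=[F...............]
after append(b, 3) → b:[0, 1, 2, 3]  free=[FFFF............]

blocks(b) = [0, 1, 2, 3]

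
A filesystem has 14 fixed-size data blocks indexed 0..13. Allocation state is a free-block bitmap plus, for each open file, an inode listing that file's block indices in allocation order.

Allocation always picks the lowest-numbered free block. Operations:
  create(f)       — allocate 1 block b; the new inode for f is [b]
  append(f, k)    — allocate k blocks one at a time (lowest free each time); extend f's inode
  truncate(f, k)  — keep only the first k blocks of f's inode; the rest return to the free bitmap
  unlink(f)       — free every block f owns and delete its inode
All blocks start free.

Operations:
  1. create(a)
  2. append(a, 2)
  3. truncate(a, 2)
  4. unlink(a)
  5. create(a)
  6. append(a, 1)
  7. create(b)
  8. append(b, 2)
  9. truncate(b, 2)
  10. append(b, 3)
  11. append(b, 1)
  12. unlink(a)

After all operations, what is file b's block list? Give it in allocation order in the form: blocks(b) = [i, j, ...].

blocks(b) = [2, 3, 4, 5, 6, 7]

create(a): bitmap=F............. | a=[0]
append(a, 2): bitmap=FFF........... | a=[0, 1, 2]
truncate(a, 2): bitmap=FF............ | a=[0, 1]
unlink(a): bitmap=.............. | 
create(a): bitmap=F............. | a=[0]
append(a, 1): bitmap=FF............ | a=[0, 1]
create(b): bitmap=FFF........... | a=[0, 1] b=[2]
append(b, 2): bitmap=FFFFF......... | a=[0, 1] b=[2, 3, 4]
truncate(b, 2): bitmap=FFFF.......... | a=[0, 1] b=[2, 3]
append(b, 3): bitmap=FFFFFFF....... | a=[0, 1] b=[2, 3, 4, 5, 6]
append(b, 1): bitmap=FFFFFFFF...... | a=[0, 1] b=[2, 3, 4, 5, 6, 7]
unlink(a): bitmap=..FFFFFF...... | b=[2, 3, 4, 5, 6, 7]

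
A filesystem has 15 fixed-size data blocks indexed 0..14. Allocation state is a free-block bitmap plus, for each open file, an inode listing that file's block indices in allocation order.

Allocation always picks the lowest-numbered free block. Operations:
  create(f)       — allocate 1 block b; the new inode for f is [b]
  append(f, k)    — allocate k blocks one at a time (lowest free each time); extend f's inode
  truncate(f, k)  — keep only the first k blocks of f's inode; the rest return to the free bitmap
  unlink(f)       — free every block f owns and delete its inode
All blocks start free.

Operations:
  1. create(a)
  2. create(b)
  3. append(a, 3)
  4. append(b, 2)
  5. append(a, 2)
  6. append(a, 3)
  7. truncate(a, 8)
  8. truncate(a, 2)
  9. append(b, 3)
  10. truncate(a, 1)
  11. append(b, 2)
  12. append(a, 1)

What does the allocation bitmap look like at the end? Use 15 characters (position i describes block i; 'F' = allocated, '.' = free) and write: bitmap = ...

bitmap = FFFFFFFFFF.....

after create(a) → a:[0]  free=[F..............]
after create(b) → a:[0], b:[1]  free=[FF.............]
after append(a, 3) → a:[0, 2, 3, 4], b:[1]  free=[FFFFF..........]
after append(b, 2) → a:[0, 2, 3, 4], b:[1, 5, 6]  free=[FFFFFFF........]
after append(a, 2) → a:[0, 2, 3, 4, 7, 8], b:[1, 5, 6]  free=[FFFFFFFFF......]
after append(a, 3) → a:[0, 2, 3, 4, 7, 8, 9, 10, 11], b:[1, 5, 6]  free=[FFFFFFFFFFFF...]
after truncate(a, 8) → a:[0, 2, 3, 4, 7, 8, 9, 10], b:[1, 5, 6]  free=[FFFFFFFFFFF....]
after truncate(a, 2) → a:[0, 2], b:[1, 5, 6]  free=[FFF..FF........]
after append(b, 3) → a:[0, 2], b:[1, 5, 6, 3, 4, 7]  free=[FFFFFFFF.......]
after truncate(a, 1) → a:[0], b:[1, 5, 6, 3, 4, 7]  free=[FF.FFFFF.......]
after append(b, 2) → a:[0], b:[1, 5, 6, 3, 4, 7, 2, 8]  free=[FFFFFFFFF......]
after append(a, 1) → a:[0, 9], b:[1, 5, 6, 3, 4, 7, 2, 8]  free=[FFFFFFFFFF.....]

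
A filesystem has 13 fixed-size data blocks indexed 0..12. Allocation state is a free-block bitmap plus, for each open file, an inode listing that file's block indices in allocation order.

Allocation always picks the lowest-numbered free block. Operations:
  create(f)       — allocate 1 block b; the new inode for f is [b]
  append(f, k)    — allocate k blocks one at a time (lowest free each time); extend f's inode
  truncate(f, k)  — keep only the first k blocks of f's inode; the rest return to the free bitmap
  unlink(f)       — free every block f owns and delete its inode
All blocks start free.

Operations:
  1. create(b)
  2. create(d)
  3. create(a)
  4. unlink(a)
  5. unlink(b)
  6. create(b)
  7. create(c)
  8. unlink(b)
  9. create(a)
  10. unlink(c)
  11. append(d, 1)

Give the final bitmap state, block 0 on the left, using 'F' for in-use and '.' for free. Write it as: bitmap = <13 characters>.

bitmap = FFF..........

create(b): bitmap=F............ | b=[0]
create(d): bitmap=FF........... | b=[0] d=[1]
create(a): bitmap=FFF.......... | a=[2] b=[0] d=[1]
unlink(a): bitmap=FF........... | b=[0] d=[1]
unlink(b): bitmap=.F........... | d=[1]
create(b): bitmap=FF........... | b=[0] d=[1]
create(c): bitmap=FFF.......... | b=[0] c=[2] d=[1]
unlink(b): bitmap=.FF.......... | c=[2] d=[1]
create(a): bitmap=FFF.......... | a=[0] c=[2] d=[1]
unlink(c): bitmap=FF........... | a=[0] d=[1]
append(d, 1): bitmap=FFF.......... | a=[0] d=[1, 2]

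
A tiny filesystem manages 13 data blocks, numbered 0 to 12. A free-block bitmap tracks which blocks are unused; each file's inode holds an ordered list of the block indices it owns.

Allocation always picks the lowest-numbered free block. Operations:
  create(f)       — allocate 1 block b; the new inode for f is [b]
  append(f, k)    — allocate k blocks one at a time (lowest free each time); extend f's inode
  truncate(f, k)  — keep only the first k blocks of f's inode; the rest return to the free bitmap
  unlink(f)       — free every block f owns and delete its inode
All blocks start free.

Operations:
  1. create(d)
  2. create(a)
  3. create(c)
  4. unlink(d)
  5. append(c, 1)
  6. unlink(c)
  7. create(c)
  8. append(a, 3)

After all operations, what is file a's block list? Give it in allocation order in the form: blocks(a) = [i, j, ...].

create(d): bitmap=F............ | d=[0]
create(a): bitmap=FF........... | a=[1] d=[0]
create(c): bitmap=FFF.......... | a=[1] c=[2] d=[0]
unlink(d): bitmap=.FF.......... | a=[1] c=[2]
append(c, 1): bitmap=FFF.......... | a=[1] c=[2, 0]
unlink(c): bitmap=.F........... | a=[1]
create(c): bitmap=FF........... | a=[1] c=[0]
append(a, 3): bitmap=FFFFF........ | a=[1, 2, 3, 4] c=[0]

blocks(a) = [1, 2, 3, 4]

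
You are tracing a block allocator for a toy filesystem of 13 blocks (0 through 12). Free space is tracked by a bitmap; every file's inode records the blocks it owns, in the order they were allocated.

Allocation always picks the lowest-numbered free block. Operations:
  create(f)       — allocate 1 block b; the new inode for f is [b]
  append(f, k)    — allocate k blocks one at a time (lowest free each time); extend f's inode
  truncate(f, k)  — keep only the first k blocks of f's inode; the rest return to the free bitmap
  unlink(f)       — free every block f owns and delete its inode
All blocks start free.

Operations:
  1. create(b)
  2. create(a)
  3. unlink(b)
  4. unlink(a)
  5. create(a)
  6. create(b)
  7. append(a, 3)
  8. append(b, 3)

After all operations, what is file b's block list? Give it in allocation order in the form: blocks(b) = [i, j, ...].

create(b): bitmap=F............ | b=[0]
create(a): bitmap=FF........... | a=[1] b=[0]
unlink(b): bitmap=.F........... | a=[1]
unlink(a): bitmap=............. | 
create(a): bitmap=F............ | a=[0]
create(b): bitmap=FF........... | a=[0] b=[1]
append(a, 3): bitmap=FFFFF........ | a=[0, 2, 3, 4] b=[1]
append(b, 3): bitmap=FFFFFFFF..... | a=[0, 2, 3, 4] b=[1, 5, 6, 7]

blocks(b) = [1, 5, 6, 7]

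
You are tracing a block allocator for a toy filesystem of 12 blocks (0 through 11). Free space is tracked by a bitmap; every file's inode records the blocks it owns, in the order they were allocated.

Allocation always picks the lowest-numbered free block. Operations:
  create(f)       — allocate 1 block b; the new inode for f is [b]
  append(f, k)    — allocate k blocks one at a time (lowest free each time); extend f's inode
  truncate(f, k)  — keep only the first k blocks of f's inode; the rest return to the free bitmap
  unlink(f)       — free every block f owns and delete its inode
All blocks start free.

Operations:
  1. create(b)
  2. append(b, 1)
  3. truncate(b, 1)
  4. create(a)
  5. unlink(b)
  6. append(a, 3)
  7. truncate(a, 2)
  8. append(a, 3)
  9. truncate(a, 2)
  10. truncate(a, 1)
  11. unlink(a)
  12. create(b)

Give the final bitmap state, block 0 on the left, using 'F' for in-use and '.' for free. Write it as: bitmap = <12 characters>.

bitmap = F...........

after create(b) → b:[0]  free=[F...........]
after append(b, 1) → b:[0, 1]  free=[FF..........]
after truncate(b, 1) → b:[0]  free=[F...........]
after create(a) → a:[1], b:[0]  free=[FF..........]
after unlink(b) → a:[1]  free=[.F..........]
after append(a, 3) → a:[1, 0, 2, 3]  free=[FFFF........]
after truncate(a, 2) → a:[1, 0]  free=[FF..........]
after append(a, 3) → a:[1, 0, 2, 3, 4]  free=[FFFFF.......]
after truncate(a, 2) → a:[1, 0]  free=[FF..........]
after truncate(a, 1) → a:[1]  free=[.F..........]
after unlink(a) →   free=[............]
after create(b) → b:[0]  free=[F...........]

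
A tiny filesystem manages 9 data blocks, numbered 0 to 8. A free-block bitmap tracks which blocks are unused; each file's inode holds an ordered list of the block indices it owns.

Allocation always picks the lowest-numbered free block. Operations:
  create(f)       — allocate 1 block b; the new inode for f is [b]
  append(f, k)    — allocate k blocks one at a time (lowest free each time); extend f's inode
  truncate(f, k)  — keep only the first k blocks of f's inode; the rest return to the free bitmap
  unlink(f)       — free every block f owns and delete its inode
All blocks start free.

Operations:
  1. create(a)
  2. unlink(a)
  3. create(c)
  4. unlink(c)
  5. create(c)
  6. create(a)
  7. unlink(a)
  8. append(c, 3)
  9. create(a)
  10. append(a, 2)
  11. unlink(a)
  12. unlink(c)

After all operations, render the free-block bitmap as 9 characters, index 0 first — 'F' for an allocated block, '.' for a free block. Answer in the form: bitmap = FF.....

bitmap = .........

  1. create(a)  ⇒  F........  {a→[0]}
  2. unlink(a)  ⇒  .........  {}
  3. create(c)  ⇒  F........  {c→[0]}
  4. unlink(c)  ⇒  .........  {}
  5. create(c)  ⇒  F........  {c→[0]}
  6. create(a)  ⇒  FF.......  {a→[1]; c→[0]}
  7. unlink(a)  ⇒  F........  {c→[0]}
  8. append(c, 3)  ⇒  FFFF.....  {c→[0, 1, 2, 3]}
  9. create(a)  ⇒  FFFFF....  {a→[4]; c→[0, 1, 2, 3]}
  10. append(a, 2)  ⇒  FFFFFFF..  {a→[4, 5, 6]; c→[0, 1, 2, 3]}
  11. unlink(a)  ⇒  FFFF.....  {c→[0, 1, 2, 3]}
  12. unlink(c)  ⇒  .........  {}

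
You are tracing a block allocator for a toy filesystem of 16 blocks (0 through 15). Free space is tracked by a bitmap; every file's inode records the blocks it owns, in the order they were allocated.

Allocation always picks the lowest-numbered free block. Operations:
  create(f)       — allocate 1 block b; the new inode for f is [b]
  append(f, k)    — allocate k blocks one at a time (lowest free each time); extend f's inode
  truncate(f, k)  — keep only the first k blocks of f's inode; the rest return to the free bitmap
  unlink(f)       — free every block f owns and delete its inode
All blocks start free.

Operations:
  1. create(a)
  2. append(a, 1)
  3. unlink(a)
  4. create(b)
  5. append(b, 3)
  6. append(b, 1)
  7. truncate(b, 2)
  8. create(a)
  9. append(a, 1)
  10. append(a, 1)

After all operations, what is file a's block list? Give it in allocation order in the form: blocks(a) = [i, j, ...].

blocks(a) = [2, 3, 4]

after create(a) → a:[0]  free=[F...............]
after append(a, 1) → a:[0, 1]  free=[FF..............]
after unlink(a) →   free=[................]
after create(b) → b:[0]  free=[F...............]
after append(b, 3) → b:[0, 1, 2, 3]  free=[FFFF............]
after append(b, 1) → b:[0, 1, 2, 3, 4]  free=[FFFFF...........]
after truncate(b, 2) → b:[0, 1]  free=[FF..............]
after create(a) → a:[2], b:[0, 1]  free=[FFF.............]
after append(a, 1) → a:[2, 3], b:[0, 1]  free=[FFFF............]
after append(a, 1) → a:[2, 3, 4], b:[0, 1]  free=[FFFFF...........]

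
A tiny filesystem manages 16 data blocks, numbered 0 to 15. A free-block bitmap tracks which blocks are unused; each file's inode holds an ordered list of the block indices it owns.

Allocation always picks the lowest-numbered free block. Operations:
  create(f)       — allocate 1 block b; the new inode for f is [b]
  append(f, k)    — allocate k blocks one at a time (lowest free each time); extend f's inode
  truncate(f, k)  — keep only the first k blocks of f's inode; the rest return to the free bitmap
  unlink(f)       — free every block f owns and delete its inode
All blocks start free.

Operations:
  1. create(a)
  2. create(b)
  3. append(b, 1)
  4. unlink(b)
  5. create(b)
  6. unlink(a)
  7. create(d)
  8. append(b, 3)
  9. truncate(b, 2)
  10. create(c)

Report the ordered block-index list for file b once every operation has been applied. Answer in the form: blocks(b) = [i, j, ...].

blocks(b) = [1, 2]

  1. create(a)  ⇒  F...............  {a→[0]}
  2. create(b)  ⇒  FF..............  {a→[0]; b→[1]}
  3. append(b, 1)  ⇒  FFF.............  {a→[0]; b→[1, 2]}
  4. unlink(b)  ⇒  F...............  {a→[0]}
  5. create(b)  ⇒  FF..............  {a→[0]; b→[1]}
  6. unlink(a)  ⇒  .F..............  {b→[1]}
  7. create(d)  ⇒  FF..............  {b→[1]; d→[0]}
  8. append(b, 3)  ⇒  FFFFF...........  {b→[1, 2, 3, 4]; d→[0]}
  9. truncate(b, 2)  ⇒  FFF.............  {b→[1, 2]; d→[0]}
  10. create(c)  ⇒  FFFF............  {b→[1, 2]; c→[3]; d→[0]}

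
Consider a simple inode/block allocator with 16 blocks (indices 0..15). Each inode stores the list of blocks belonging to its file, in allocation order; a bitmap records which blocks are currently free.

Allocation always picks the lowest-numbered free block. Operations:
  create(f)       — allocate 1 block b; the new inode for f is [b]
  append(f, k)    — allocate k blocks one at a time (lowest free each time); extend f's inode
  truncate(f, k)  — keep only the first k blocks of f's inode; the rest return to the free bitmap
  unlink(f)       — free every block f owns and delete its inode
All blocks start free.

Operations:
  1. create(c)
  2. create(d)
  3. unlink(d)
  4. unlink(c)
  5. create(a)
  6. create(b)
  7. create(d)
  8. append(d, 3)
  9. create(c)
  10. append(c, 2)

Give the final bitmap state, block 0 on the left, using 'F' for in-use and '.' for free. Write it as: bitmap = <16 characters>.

bitmap = FFFFFFFFF.......

[1] create(c) — c=0 (map F...............)
[2] create(d) — c=0 d=1 (map FF..............)
[3] unlink(d) — c=0 (map F...............)
[4] unlink(c) —  (map ................)
[5] create(a) — a=0 (map F...............)
[6] create(b) — a=0 b=1 (map FF..............)
[7] create(d) — a=0 b=1 d=2 (map FFF.............)
[8] append(d, 3) — a=0 b=1 d=2,3,4,5 (map FFFFFF..........)
[9] create(c) — a=0 b=1 c=6 d=2,3,4,5 (map FFFFFFF.........)
[10] append(c, 2) — a=0 b=1 c=6,7,8 d=2,3,4,5 (map FFFFFFFFF.......)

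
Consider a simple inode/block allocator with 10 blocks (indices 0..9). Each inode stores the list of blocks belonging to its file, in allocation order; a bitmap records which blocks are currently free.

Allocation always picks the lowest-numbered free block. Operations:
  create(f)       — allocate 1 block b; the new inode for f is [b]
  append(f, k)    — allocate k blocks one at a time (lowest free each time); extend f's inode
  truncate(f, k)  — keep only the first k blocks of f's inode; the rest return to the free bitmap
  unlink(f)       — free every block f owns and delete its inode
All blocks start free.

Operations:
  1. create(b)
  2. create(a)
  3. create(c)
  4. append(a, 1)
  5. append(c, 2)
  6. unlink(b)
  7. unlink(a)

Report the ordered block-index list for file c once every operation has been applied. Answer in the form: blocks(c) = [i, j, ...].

blocks(c) = [2, 4, 5]

[1] create(b) — b=0 (map F.........)
[2] create(a) — a=1 b=0 (map FF........)
[3] create(c) — a=1 b=0 c=2 (map FFF.......)
[4] append(a, 1) — a=1,3 b=0 c=2 (map FFFF......)
[5] append(c, 2) — a=1,3 b=0 c=2,4,5 (map FFFFFF....)
[6] unlink(b) — a=1,3 c=2,4,5 (map .FFFFF....)
[7] unlink(a) — c=2,4,5 (map ..F.FF....)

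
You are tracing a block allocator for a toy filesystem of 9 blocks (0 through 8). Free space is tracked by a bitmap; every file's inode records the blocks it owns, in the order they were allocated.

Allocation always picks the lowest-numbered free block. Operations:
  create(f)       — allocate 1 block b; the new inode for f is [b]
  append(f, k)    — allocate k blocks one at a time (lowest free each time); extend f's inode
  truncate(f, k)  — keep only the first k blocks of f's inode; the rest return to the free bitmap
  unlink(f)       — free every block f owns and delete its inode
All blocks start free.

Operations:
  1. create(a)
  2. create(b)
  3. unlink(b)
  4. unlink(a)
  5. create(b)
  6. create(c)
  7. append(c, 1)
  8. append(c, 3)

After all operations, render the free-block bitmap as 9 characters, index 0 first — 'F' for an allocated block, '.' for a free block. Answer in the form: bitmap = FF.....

[1] create(a) — a=0 (map F........)
[2] create(b) — a=0 b=1 (map FF.......)
[3] unlink(b) — a=0 (map F........)
[4] unlink(a) —  (map .........)
[5] create(b) — b=0 (map F........)
[6] create(c) — b=0 c=1 (map FF.......)
[7] append(c, 1) — b=0 c=1,2 (map FFF......)
[8] append(c, 3) — b=0 c=1,2,3,4,5 (map FFFFFF...)

bitmap = FFFFFF...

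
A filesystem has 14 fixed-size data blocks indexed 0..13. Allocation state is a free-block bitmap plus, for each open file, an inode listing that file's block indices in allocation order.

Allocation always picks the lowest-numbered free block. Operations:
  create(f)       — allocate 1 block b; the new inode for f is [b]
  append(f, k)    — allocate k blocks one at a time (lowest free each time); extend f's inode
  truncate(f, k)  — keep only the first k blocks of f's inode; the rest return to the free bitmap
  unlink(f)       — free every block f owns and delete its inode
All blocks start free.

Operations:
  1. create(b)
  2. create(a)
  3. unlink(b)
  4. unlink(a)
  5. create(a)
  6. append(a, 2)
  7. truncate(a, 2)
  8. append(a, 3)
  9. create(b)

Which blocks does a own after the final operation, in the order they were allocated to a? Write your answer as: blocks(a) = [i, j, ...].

blocks(a) = [0, 1, 2, 3, 4]

[1] create(b) — b=0 (map F.............)
[2] create(a) — a=1 b=0 (map FF............)
[3] unlink(b) — a=1 (map .F............)
[4] unlink(a) —  (map ..............)
[5] create(a) — a=0 (map F.............)
[6] append(a, 2) — a=0,1,2 (map FFF...........)
[7] truncate(a, 2) — a=0,1 (map FF............)
[8] append(a, 3) — a=0,1,2,3,4 (map FFFFF.........)
[9] create(b) — a=0,1,2,3,4 b=5 (map FFFFFF........)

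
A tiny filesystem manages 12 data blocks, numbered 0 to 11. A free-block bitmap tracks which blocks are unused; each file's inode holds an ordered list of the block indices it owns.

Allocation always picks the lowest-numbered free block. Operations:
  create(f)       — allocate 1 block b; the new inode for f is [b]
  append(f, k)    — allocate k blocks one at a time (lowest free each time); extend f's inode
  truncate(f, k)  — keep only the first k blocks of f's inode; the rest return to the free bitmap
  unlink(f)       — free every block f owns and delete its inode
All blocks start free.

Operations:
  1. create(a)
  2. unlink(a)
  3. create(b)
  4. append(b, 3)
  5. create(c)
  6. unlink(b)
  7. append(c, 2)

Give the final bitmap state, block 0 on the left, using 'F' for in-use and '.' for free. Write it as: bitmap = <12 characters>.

bitmap = FF..F.......

create(a): bitmap=F........... | a=[0]
unlink(a): bitmap=............ | 
create(b): bitmap=F........... | b=[0]
append(b, 3): bitmap=FFFF........ | b=[0, 1, 2, 3]
create(c): bitmap=FFFFF....... | b=[0, 1, 2, 3] c=[4]
unlink(b): bitmap=....F....... | c=[4]
append(c, 2): bitmap=FF..F....... | c=[4, 0, 1]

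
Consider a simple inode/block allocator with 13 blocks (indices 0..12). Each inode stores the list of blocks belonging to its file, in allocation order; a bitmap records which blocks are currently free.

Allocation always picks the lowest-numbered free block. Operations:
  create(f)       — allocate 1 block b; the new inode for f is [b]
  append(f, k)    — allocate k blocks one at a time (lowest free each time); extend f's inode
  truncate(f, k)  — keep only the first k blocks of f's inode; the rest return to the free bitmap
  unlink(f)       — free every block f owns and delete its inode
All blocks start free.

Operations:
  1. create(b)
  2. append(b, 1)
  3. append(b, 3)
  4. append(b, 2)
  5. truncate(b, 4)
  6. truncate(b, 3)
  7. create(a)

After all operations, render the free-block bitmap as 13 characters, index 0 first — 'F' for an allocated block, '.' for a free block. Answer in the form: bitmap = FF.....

bitmap = FFFF.........

create(b): bitmap=F............ | b=[0]
append(b, 1): bitmap=FF........... | b=[0, 1]
append(b, 3): bitmap=FFFFF........ | b=[0, 1, 2, 3, 4]
append(b, 2): bitmap=FFFFFFF...... | b=[0, 1, 2, 3, 4, 5, 6]
truncate(b, 4): bitmap=FFFF......... | b=[0, 1, 2, 3]
truncate(b, 3): bitmap=FFF.......... | b=[0, 1, 2]
create(a): bitmap=FFFF......... | a=[3] b=[0, 1, 2]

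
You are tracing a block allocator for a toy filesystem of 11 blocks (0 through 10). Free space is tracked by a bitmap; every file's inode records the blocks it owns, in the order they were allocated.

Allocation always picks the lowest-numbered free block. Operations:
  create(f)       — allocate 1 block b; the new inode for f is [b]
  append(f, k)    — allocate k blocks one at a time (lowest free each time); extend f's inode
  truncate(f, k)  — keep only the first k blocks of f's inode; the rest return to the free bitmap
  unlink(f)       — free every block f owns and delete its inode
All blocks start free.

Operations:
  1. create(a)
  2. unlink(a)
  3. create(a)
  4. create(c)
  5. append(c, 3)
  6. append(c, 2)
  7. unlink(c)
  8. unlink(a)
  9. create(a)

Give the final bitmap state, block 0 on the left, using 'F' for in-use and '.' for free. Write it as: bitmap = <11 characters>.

after create(a) → a:[0]  free=[F..........]
after unlink(a) →   free=[...........]
after create(a) → a:[0]  free=[F..........]
after create(c) → a:[0], c:[1]  free=[FF.........]
after append(c, 3) → a:[0], c:[1, 2, 3, 4]  free=[FFFFF......]
after append(c, 2) → a:[0], c:[1, 2, 3, 4, 5, 6]  free=[FFFFFFF....]
after unlink(c) → a:[0]  free=[F..........]
after unlink(a) →   free=[...........]
after create(a) → a:[0]  free=[F..........]

bitmap = F..........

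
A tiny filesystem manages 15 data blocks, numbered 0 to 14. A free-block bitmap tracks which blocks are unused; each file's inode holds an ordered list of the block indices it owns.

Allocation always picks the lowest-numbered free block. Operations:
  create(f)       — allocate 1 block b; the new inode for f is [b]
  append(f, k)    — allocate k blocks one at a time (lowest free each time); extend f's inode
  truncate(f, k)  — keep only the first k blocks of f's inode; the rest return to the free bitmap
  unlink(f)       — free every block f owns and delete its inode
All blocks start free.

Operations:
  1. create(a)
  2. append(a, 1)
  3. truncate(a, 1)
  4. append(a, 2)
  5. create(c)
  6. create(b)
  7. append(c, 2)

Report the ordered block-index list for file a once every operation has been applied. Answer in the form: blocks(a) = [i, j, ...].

create(a): bitmap=F.............. | a=[0]
append(a, 1): bitmap=FF............. | a=[0, 1]
truncate(a, 1): bitmap=F.............. | a=[0]
append(a, 2): bitmap=FFF............ | a=[0, 1, 2]
create(c): bitmap=FFFF........... | a=[0, 1, 2] c=[3]
create(b): bitmap=FFFFF.......... | a=[0, 1, 2] b=[4] c=[3]
append(c, 2): bitmap=FFFFFFF........ | a=[0, 1, 2] b=[4] c=[3, 5, 6]

blocks(a) = [0, 1, 2]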